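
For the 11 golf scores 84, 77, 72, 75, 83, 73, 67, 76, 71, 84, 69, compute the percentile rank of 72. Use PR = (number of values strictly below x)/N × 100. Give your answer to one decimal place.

N = 11.
Strictly below 72: 3. Equal to 72: 1.
PR = 3/11 × 100 = 27.3

27.3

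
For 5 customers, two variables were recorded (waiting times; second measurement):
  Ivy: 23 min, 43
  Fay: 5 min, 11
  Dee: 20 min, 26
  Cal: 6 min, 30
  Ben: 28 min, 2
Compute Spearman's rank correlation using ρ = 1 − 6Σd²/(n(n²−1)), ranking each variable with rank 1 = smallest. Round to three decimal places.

-0.100

Ranks of variable 1: 4, 1, 3, 2, 5
Ranks of variable 2: 5, 2, 3, 4, 1
d = r₁ − r₂: -1, -1, 0, -2, 4
d²: 1, 1, 0, 4, 16; Σd² = 22
ρ = 1 − 6·22/(5·24) = 1 − 132/120 = -0.100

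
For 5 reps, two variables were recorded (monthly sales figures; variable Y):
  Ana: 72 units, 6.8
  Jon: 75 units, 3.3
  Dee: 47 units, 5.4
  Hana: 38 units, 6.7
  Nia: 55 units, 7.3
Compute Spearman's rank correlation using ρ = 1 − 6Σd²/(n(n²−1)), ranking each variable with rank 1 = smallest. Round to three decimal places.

Ranks of variable 1: 4, 5, 2, 1, 3
Ranks of variable 2: 4, 1, 2, 3, 5
d = r₁ − r₂: 0, 4, 0, -2, -2
d²: 0, 16, 0, 4, 4; Σd² = 24
ρ = 1 − 6·24/(5·24) = 1 − 144/120 = -0.200

-0.200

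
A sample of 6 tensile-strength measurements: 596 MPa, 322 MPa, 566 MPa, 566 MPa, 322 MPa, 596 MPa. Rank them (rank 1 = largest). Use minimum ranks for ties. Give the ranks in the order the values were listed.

1, 5, 3, 3, 5, 1

Sorted (descending): 596, 596, 566, 566, 322, 322
The 2 values of 596 occupy positions 1–2 → each gets rank 1.
The 2 values of 566 occupy positions 3–4 → each gets rank 3.
The 2 values of 322 occupy positions 5–6 → each gets rank 5.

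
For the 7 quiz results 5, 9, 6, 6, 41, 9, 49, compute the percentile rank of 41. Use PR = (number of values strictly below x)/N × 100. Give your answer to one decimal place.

71.4

N = 7.
Strictly below 41: 5. Equal to 41: 1.
PR = 5/7 × 100 = 71.4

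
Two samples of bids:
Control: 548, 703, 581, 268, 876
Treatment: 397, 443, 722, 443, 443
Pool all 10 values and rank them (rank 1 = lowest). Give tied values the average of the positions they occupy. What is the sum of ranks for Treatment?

Sorted (ascending): 268, 397, 443, 443, 443, 548, 581, 703, 722, 876
The 3 values of 443 occupy positions 3–5 → average rank 4.
Treatment values → pooled ranks: 397→2, 443→4, 722→9, 443→4, 443→4
Rank sum = 2 + 4 + 9 + 4 + 4 = 23

23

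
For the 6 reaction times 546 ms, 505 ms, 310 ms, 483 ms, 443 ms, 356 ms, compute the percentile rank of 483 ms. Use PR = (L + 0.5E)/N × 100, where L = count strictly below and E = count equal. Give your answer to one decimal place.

N = 6.
Strictly below 483: 3. Equal to 483: 1.
PR = (3 + 0.5·1)/6 × 100 = 58.3

58.3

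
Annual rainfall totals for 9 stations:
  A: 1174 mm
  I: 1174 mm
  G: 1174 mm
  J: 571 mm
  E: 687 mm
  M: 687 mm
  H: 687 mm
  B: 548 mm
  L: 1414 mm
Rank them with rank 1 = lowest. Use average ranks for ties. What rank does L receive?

Sorted (ascending): 548, 571, 687, 687, 687, 1174, 1174, 1174, 1414
The 3 values of 687 occupy positions 3–5 → average rank 4.
The 3 values of 1174 occupy positions 6–8 → average rank 7.
L has value 1414 mm → rank 9.

9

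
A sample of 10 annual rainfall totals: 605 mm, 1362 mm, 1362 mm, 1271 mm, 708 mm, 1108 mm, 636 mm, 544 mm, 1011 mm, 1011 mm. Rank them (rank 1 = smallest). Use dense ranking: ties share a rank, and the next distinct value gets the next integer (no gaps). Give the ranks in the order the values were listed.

Sorted (ascending): 544, 605, 636, 708, 1011, 1011, 1108, 1271, 1362, 1362
The 2 values of 1011 share dense rank 5.
The 2 values of 1362 share dense rank 8.
Remaining distinct values take the next consecutive integers.

2, 8, 8, 7, 4, 6, 3, 1, 5, 5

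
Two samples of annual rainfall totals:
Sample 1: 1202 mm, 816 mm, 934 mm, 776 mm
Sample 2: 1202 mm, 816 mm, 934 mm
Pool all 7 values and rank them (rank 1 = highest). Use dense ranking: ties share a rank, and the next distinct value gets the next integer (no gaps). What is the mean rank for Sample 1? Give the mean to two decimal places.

Sorted (descending): 1202, 1202, 934, 934, 816, 816, 776
The 2 values of 1202 share dense rank 1.
The 2 values of 934 share dense rank 2.
The 2 values of 816 share dense rank 3.
Remaining distinct values take the next consecutive integers.
Sample 1 values → pooled ranks: 1202→1, 816→3, 934→2, 776→4
Mean rank = (1 + 3 + 2 + 4) / 4 = 2.50

2.50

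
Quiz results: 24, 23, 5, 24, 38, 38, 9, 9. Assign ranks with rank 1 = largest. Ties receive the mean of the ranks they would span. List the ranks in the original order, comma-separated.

3.5, 5, 8, 3.5, 1.5, 1.5, 6.5, 6.5

Sorted (descending): 38, 38, 24, 24, 23, 9, 9, 5
The 2 values of 38 occupy positions 1–2 → average rank (1+2)/2 = 1.5.
The 2 values of 24 occupy positions 3–4 → average rank (3+4)/2 = 3.5.
The 2 values of 9 occupy positions 6–7 → average rank (6+7)/2 = 6.5.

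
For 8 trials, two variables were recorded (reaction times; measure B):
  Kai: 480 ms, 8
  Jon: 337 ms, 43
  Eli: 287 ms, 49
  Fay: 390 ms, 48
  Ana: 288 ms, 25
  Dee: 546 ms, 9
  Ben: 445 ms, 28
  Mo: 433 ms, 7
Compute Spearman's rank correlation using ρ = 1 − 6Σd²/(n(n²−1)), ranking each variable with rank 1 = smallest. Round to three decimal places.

-0.643

Ranks of variable 1: 7, 3, 1, 4, 2, 8, 6, 5
Ranks of variable 2: 2, 6, 8, 7, 4, 3, 5, 1
d = r₁ − r₂: 5, -3, -7, -3, -2, 5, 1, 4
d²: 25, 9, 49, 9, 4, 25, 1, 16; Σd² = 138
ρ = 1 − 6·138/(8·63) = 1 − 828/504 = -0.643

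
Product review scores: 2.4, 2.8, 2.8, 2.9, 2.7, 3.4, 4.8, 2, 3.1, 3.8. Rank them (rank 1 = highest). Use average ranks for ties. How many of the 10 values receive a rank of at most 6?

Sorted (descending): 4.8, 3.8, 3.4, 3.1, 2.9, 2.8, 2.8, 2.7, 2.4, 2
The 2 values of 2.8 occupy positions 6–7 → average rank (6+7)/2 = 6.5.
Ranks ≤ 6: {1, 2, 3, 4, 5} → 5 values.

5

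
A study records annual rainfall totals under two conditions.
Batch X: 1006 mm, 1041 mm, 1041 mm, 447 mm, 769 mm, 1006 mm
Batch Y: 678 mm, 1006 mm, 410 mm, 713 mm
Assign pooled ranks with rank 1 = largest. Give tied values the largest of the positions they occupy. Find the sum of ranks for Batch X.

Sorted (descending): 1041, 1041, 1006, 1006, 1006, 769, 713, 678, 447, 410
The 2 values of 1041 occupy positions 1–2 → each gets rank 2.
The 3 values of 1006 occupy positions 3–5 → each gets rank 5.
Batch X values → pooled ranks: 1006→5, 1041→2, 1041→2, 447→9, 769→6, 1006→5
Rank sum = 5 + 2 + 2 + 9 + 6 + 5 = 29

29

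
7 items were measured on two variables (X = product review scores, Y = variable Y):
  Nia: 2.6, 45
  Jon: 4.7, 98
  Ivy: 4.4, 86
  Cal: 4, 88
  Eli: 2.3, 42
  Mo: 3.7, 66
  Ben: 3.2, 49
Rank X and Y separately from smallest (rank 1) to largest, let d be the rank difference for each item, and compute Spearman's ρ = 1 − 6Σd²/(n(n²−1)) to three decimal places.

0.964

Ranks of variable 1: 2, 7, 6, 5, 1, 4, 3
Ranks of variable 2: 2, 7, 5, 6, 1, 4, 3
d = r₁ − r₂: 0, 0, 1, -1, 0, 0, 0
d²: 0, 0, 1, 1, 0, 0, 0; Σd² = 2
ρ = 1 − 6·2/(7·48) = 1 − 12/336 = 0.964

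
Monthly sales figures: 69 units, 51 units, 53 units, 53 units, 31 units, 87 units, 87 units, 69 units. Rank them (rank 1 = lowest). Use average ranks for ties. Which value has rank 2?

51

Sorted (ascending): 31, 51, 53, 53, 69, 69, 87, 87
The 2 values of 53 occupy positions 3–4 → average rank (3+4)/2 = 3.5.
The 2 values of 69 occupy positions 5–6 → average rank (5+6)/2 = 5.5.
The 2 values of 87 occupy positions 7–8 → average rank (7+8)/2 = 7.5.
Rank 2 → value 51.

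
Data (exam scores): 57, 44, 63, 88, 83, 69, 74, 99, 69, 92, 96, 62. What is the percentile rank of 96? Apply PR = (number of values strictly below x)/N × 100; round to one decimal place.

N = 12.
Strictly below 96: 10. Equal to 96: 1.
PR = 10/12 × 100 = 83.3

83.3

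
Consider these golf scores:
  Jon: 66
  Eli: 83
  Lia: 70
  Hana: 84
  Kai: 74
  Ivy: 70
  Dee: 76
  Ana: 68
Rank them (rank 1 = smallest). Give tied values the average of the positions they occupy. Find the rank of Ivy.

3.5

Sorted (ascending): 66, 68, 70, 70, 74, 76, 83, 84
The 2 values of 70 occupy positions 3–4 → average rank (3+4)/2 = 3.5.
Ivy has value 70 → rank 3.5.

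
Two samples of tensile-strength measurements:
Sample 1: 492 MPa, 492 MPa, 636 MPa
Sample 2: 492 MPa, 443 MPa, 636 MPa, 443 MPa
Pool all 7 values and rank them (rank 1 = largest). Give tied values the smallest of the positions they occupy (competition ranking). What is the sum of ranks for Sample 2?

Sorted (descending): 636, 636, 492, 492, 492, 443, 443
The 2 values of 636 occupy positions 1–2 → each gets rank 1.
The 3 values of 492 occupy positions 3–5 → each gets rank 3.
The 2 values of 443 occupy positions 6–7 → each gets rank 6.
Sample 2 values → pooled ranks: 492→3, 443→6, 636→1, 443→6
Rank sum = 3 + 6 + 1 + 6 = 16

16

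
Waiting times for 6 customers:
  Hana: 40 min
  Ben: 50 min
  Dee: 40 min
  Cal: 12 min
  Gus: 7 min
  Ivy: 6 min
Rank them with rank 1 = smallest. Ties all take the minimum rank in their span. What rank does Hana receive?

4

Sorted (ascending): 6, 7, 12, 40, 40, 50
The 2 values of 40 occupy positions 4–5 → each gets rank 4.
Hana has value 40 min → rank 4.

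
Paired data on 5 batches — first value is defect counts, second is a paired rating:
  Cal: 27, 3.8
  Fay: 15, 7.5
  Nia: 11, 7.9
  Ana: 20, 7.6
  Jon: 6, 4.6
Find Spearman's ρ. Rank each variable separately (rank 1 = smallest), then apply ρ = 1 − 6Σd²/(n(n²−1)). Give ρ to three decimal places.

Ranks of variable 1: 5, 3, 2, 4, 1
Ranks of variable 2: 1, 3, 5, 4, 2
d = r₁ − r₂: 4, 0, -3, 0, -1
d²: 16, 0, 9, 0, 1; Σd² = 26
ρ = 1 − 6·26/(5·24) = 1 − 156/120 = -0.300

-0.300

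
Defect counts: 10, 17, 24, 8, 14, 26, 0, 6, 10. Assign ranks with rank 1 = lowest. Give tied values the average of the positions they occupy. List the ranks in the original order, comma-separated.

4.5, 7, 8, 3, 6, 9, 1, 2, 4.5

Sorted (ascending): 0, 6, 8, 10, 10, 14, 17, 24, 26
The 2 values of 10 occupy positions 4–5 → average rank (4+5)/2 = 4.5.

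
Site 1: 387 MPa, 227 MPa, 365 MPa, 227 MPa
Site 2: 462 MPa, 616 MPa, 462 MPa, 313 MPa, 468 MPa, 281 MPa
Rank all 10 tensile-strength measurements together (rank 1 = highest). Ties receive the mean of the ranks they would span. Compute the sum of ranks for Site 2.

25

Sorted (descending): 616, 468, 462, 462, 387, 365, 313, 281, 227, 227
The 2 values of 462 occupy positions 3–4 → average rank (3+4)/2 = 3.5.
The 2 values of 227 occupy positions 9–10 → average rank (9+10)/2 = 9.5.
Site 2 values → pooled ranks: 462→3.5, 616→1, 462→3.5, 313→7, 468→2, 281→8
Rank sum = 3.5 + 1 + 3.5 + 7 + 2 + 8 = 25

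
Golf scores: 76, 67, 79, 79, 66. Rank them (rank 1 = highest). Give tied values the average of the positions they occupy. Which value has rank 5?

Sorted (descending): 79, 79, 76, 67, 66
The 2 values of 79 occupy positions 1–2 → average rank (1+2)/2 = 1.5.
Rank 5 → value 66.

66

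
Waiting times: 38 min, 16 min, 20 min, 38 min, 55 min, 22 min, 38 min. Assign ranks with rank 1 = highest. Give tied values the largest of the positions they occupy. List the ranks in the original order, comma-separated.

4, 7, 6, 4, 1, 5, 4

Sorted (descending): 55, 38, 38, 38, 22, 20, 16
The 3 values of 38 occupy positions 2–4 → each gets rank 4.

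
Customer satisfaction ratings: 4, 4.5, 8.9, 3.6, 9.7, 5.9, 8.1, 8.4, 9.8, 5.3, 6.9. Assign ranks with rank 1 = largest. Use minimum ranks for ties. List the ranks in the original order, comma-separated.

Sorted (descending): 9.8, 9.7, 8.9, 8.4, 8.1, 6.9, 5.9, 5.3, 4.5, 4, 3.6
No ties — each value takes its position as its rank.

10, 9, 3, 11, 2, 7, 5, 4, 1, 8, 6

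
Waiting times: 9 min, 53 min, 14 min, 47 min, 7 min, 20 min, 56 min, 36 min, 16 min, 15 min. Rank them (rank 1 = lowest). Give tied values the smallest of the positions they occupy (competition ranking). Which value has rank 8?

47

Sorted (ascending): 7, 9, 14, 15, 16, 20, 36, 47, 53, 56
No ties — each value takes its position as its rank.
Rank 8 → value 47.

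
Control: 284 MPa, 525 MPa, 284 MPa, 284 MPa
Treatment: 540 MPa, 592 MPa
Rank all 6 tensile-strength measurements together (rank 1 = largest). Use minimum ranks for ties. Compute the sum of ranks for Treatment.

3

Sorted (descending): 592, 540, 525, 284, 284, 284
The 3 values of 284 occupy positions 4–6 → each gets rank 4.
Treatment values → pooled ranks: 540→2, 592→1
Rank sum = 2 + 1 = 3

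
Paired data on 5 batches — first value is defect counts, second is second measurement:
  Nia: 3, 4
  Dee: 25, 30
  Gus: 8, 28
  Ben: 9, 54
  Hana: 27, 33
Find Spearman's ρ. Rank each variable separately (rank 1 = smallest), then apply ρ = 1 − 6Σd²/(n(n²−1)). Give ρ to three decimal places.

Ranks of variable 1: 1, 4, 2, 3, 5
Ranks of variable 2: 1, 3, 2, 5, 4
d = r₁ − r₂: 0, 1, 0, -2, 1
d²: 0, 1, 0, 4, 1; Σd² = 6
ρ = 1 − 6·6/(5·24) = 1 − 36/120 = 0.700

0.700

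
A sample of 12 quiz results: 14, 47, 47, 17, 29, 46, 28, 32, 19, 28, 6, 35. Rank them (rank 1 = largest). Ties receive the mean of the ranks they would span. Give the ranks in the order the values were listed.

Sorted (descending): 47, 47, 46, 35, 32, 29, 28, 28, 19, 17, 14, 6
The 2 values of 47 occupy positions 1–2 → average rank (1+2)/2 = 1.5.
The 2 values of 28 occupy positions 7–8 → average rank (7+8)/2 = 7.5.

11, 1.5, 1.5, 10, 6, 3, 7.5, 5, 9, 7.5, 12, 4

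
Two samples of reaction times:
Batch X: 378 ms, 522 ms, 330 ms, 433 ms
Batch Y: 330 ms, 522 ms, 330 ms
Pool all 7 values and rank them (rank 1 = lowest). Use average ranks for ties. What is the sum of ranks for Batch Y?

Sorted (ascending): 330, 330, 330, 378, 433, 522, 522
The 3 values of 330 occupy positions 1–3 → average rank 2.
The 2 values of 522 occupy positions 6–7 → average rank (6+7)/2 = 6.5.
Batch Y values → pooled ranks: 330→2, 522→6.5, 330→2
Rank sum = 2 + 6.5 + 2 = 10.5

10.5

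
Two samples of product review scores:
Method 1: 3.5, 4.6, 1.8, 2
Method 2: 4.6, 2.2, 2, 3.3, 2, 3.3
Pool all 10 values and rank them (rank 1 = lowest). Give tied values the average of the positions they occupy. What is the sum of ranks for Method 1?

Sorted (ascending): 1.8, 2, 2, 2, 2.2, 3.3, 3.3, 3.5, 4.6, 4.6
The 3 values of 2 occupy positions 2–4 → average rank 3.
The 2 values of 3.3 occupy positions 6–7 → average rank (6+7)/2 = 6.5.
The 2 values of 4.6 occupy positions 9–10 → average rank (9+10)/2 = 9.5.
Method 1 values → pooled ranks: 3.5→8, 4.6→9.5, 1.8→1, 2→3
Rank sum = 8 + 9.5 + 1 + 3 = 21.5

21.5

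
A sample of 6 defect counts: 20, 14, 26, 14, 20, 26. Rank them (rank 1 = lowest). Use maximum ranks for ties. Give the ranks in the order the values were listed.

Sorted (ascending): 14, 14, 20, 20, 26, 26
The 2 values of 14 occupy positions 1–2 → each gets rank 2.
The 2 values of 20 occupy positions 3–4 → each gets rank 4.
The 2 values of 26 occupy positions 5–6 → each gets rank 6.

4, 2, 6, 2, 4, 6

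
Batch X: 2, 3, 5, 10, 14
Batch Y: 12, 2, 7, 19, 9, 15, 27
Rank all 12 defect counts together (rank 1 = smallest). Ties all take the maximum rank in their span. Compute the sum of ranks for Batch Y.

Sorted (ascending): 2, 2, 3, 5, 7, 9, 10, 12, 14, 15, 19, 27
The 2 values of 2 occupy positions 1–2 → each gets rank 2.
Batch Y values → pooled ranks: 12→8, 2→2, 7→5, 19→11, 9→6, 15→10, 27→12
Rank sum = 8 + 2 + 5 + 11 + 6 + 10 + 12 = 54

54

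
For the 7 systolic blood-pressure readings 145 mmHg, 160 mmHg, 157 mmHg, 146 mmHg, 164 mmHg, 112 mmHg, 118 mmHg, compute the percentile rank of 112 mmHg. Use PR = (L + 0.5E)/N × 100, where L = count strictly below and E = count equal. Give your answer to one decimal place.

N = 7.
Strictly below 112: 0. Equal to 112: 1.
PR = (0 + 0.5·1)/7 × 100 = 7.1

7.1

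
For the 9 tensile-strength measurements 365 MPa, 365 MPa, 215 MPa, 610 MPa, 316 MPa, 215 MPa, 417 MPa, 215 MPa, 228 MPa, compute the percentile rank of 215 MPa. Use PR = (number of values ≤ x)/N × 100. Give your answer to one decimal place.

33.3

N = 9.
Strictly below 215: 0. Equal to 215: 3.
PR = 3/9 × 100 = 33.3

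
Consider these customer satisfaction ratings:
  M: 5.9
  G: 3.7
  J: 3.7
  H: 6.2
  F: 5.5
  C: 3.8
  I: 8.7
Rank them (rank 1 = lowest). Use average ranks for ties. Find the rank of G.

1.5

Sorted (ascending): 3.7, 3.7, 3.8, 5.5, 5.9, 6.2, 8.7
The 2 values of 3.7 occupy positions 1–2 → average rank (1+2)/2 = 1.5.
G has value 3.7 → rank 1.5.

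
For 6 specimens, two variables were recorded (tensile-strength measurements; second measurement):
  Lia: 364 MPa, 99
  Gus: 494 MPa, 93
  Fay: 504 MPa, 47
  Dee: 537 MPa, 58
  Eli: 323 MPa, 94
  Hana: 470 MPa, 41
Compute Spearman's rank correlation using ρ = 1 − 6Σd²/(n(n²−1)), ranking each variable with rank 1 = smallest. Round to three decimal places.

Ranks of variable 1: 2, 4, 5, 6, 1, 3
Ranks of variable 2: 6, 4, 2, 3, 5, 1
d = r₁ − r₂: -4, 0, 3, 3, -4, 2
d²: 16, 0, 9, 9, 16, 4; Σd² = 54
ρ = 1 − 6·54/(6·35) = 1 − 324/210 = -0.543

-0.543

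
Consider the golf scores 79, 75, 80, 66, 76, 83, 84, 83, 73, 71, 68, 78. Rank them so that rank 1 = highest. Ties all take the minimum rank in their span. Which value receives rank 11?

Sorted (descending): 84, 83, 83, 80, 79, 78, 76, 75, 73, 71, 68, 66
The 2 values of 83 occupy positions 2–3 → each gets rank 2.
Rank 11 → value 68.

68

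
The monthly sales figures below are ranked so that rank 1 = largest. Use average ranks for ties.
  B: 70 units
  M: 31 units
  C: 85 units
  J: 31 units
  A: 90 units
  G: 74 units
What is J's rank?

5.5

Sorted (descending): 90, 85, 74, 70, 31, 31
The 2 values of 31 occupy positions 5–6 → average rank (5+6)/2 = 5.5.
J has value 31 units → rank 5.5.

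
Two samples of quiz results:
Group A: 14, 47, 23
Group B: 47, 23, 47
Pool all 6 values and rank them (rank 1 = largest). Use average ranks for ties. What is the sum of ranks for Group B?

8.5

Sorted (descending): 47, 47, 47, 23, 23, 14
The 3 values of 47 occupy positions 1–3 → average rank 2.
The 2 values of 23 occupy positions 4–5 → average rank (4+5)/2 = 4.5.
Group B values → pooled ranks: 47→2, 23→4.5, 47→2
Rank sum = 2 + 4.5 + 2 = 8.5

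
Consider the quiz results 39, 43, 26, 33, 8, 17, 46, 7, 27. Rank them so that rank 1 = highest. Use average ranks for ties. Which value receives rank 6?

26

Sorted (descending): 46, 43, 39, 33, 27, 26, 17, 8, 7
No ties — each value takes its position as its rank.
Rank 6 → value 26.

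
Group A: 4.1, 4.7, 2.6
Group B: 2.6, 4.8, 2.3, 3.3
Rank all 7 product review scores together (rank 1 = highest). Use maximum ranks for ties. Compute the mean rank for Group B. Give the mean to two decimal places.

4.50

Sorted (descending): 4.8, 4.7, 4.1, 3.3, 2.6, 2.6, 2.3
The 2 values of 2.6 occupy positions 5–6 → each gets rank 6.
Group B values → pooled ranks: 2.6→6, 4.8→1, 2.3→7, 3.3→4
Mean rank = (6 + 1 + 7 + 4) / 4 = 4.50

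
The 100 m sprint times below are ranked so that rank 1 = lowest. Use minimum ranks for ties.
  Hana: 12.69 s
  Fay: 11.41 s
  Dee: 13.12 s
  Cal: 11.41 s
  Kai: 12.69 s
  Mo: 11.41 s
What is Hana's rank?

Sorted (ascending): 11.41, 11.41, 11.41, 12.69, 12.69, 13.12
The 3 values of 11.41 occupy positions 1–3 → each gets rank 1.
The 2 values of 12.69 occupy positions 4–5 → each gets rank 4.
Hana has value 12.69 s → rank 4.

4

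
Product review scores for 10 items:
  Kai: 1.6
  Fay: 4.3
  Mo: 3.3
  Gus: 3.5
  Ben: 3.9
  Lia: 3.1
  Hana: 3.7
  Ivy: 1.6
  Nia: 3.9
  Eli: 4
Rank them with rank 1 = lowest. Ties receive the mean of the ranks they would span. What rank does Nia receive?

Sorted (ascending): 1.6, 1.6, 3.1, 3.3, 3.5, 3.7, 3.9, 3.9, 4, 4.3
The 2 values of 1.6 occupy positions 1–2 → average rank (1+2)/2 = 1.5.
The 2 values of 3.9 occupy positions 7–8 → average rank (7+8)/2 = 7.5.
Nia has value 3.9 → rank 7.5.

7.5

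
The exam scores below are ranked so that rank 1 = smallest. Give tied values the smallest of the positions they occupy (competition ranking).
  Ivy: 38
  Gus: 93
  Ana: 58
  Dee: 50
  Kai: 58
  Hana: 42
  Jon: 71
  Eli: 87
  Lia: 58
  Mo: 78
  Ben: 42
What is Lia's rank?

Sorted (ascending): 38, 42, 42, 50, 58, 58, 58, 71, 78, 87, 93
The 2 values of 42 occupy positions 2–3 → each gets rank 2.
The 3 values of 58 occupy positions 5–7 → each gets rank 5.
Lia has value 58 → rank 5.

5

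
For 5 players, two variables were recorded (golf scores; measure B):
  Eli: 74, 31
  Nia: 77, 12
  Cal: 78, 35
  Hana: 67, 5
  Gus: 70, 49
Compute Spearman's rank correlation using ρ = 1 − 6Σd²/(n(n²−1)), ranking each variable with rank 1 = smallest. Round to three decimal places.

0.300

Ranks of variable 1: 3, 4, 5, 1, 2
Ranks of variable 2: 3, 2, 4, 1, 5
d = r₁ − r₂: 0, 2, 1, 0, -3
d²: 0, 4, 1, 0, 9; Σd² = 14
ρ = 1 − 6·14/(5·24) = 1 − 84/120 = 0.300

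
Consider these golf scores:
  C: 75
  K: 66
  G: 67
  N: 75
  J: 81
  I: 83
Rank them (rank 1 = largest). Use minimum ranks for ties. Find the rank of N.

Sorted (descending): 83, 81, 75, 75, 67, 66
The 2 values of 75 occupy positions 3–4 → each gets rank 3.
N has value 75 → rank 3.

3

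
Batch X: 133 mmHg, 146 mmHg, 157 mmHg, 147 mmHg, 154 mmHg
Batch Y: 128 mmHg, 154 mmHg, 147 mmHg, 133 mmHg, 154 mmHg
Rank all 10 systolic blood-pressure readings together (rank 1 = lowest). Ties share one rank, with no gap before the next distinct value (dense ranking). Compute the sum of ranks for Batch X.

Sorted (ascending): 128, 133, 133, 146, 147, 147, 154, 154, 154, 157
The 2 values of 133 share dense rank 2.
The 2 values of 147 share dense rank 4.
The 3 values of 154 share dense rank 5.
Remaining distinct values take the next consecutive integers.
Batch X values → pooled ranks: 133→2, 146→3, 157→6, 147→4, 154→5
Rank sum = 2 + 3 + 6 + 4 + 5 = 20

20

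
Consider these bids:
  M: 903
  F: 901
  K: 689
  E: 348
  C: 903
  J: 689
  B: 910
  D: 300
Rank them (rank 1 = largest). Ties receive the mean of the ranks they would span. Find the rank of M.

2.5

Sorted (descending): 910, 903, 903, 901, 689, 689, 348, 300
The 2 values of 903 occupy positions 2–3 → average rank (2+3)/2 = 2.5.
The 2 values of 689 occupy positions 5–6 → average rank (5+6)/2 = 5.5.
M has value 903 → rank 2.5.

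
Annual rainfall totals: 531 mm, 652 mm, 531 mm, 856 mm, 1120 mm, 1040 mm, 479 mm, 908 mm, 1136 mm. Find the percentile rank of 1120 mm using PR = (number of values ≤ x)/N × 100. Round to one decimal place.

N = 9.
Strictly below 1120: 7. Equal to 1120: 1.
PR = 8/9 × 100 = 88.9

88.9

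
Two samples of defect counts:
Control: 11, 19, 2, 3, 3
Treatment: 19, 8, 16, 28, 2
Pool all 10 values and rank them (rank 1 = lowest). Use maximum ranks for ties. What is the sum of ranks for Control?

25

Sorted (ascending): 2, 2, 3, 3, 8, 11, 16, 19, 19, 28
The 2 values of 2 occupy positions 1–2 → each gets rank 2.
The 2 values of 3 occupy positions 3–4 → each gets rank 4.
The 2 values of 19 occupy positions 8–9 → each gets rank 9.
Control values → pooled ranks: 11→6, 19→9, 2→2, 3→4, 3→4
Rank sum = 6 + 9 + 2 + 4 + 4 = 25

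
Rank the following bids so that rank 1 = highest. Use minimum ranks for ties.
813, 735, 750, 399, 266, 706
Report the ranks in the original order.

Sorted (descending): 813, 750, 735, 706, 399, 266
No ties — each value takes its position as its rank.

1, 3, 2, 5, 6, 4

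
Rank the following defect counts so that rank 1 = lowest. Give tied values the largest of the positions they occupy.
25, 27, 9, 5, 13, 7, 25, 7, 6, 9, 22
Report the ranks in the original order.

Sorted (ascending): 5, 6, 7, 7, 9, 9, 13, 22, 25, 25, 27
The 2 values of 7 occupy positions 3–4 → each gets rank 4.
The 2 values of 9 occupy positions 5–6 → each gets rank 6.
The 2 values of 25 occupy positions 9–10 → each gets rank 10.

10, 11, 6, 1, 7, 4, 10, 4, 2, 6, 8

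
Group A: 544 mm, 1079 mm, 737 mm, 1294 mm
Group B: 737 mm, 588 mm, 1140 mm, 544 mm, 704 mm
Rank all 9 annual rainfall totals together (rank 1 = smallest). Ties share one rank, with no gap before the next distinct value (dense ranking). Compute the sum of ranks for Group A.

17

Sorted (ascending): 544, 544, 588, 704, 737, 737, 1079, 1140, 1294
The 2 values of 544 share dense rank 1.
The 2 values of 737 share dense rank 4.
Remaining distinct values take the next consecutive integers.
Group A values → pooled ranks: 544→1, 1079→5, 737→4, 1294→7
Rank sum = 1 + 5 + 4 + 7 = 17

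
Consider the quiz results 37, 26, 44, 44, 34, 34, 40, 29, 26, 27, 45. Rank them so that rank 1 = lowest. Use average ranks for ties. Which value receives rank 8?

Sorted (ascending): 26, 26, 27, 29, 34, 34, 37, 40, 44, 44, 45
The 2 values of 26 occupy positions 1–2 → average rank (1+2)/2 = 1.5.
The 2 values of 34 occupy positions 5–6 → average rank (5+6)/2 = 5.5.
The 2 values of 44 occupy positions 9–10 → average rank (9+10)/2 = 9.5.
Rank 8 → value 40.

40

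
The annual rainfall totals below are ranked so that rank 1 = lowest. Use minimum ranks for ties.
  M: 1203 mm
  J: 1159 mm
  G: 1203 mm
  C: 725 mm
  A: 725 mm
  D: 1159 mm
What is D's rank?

3

Sorted (ascending): 725, 725, 1159, 1159, 1203, 1203
The 2 values of 725 occupy positions 1–2 → each gets rank 1.
The 2 values of 1159 occupy positions 3–4 → each gets rank 3.
The 2 values of 1203 occupy positions 5–6 → each gets rank 5.
D has value 1159 mm → rank 3.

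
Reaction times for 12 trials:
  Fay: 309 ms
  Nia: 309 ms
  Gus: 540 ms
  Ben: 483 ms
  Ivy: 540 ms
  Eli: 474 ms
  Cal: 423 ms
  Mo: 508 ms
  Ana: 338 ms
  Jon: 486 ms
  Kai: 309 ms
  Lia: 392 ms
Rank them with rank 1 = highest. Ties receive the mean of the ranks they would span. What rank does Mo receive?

3

Sorted (descending): 540, 540, 508, 486, 483, 474, 423, 392, 338, 309, 309, 309
The 2 values of 540 occupy positions 1–2 → average rank (1+2)/2 = 1.5.
The 3 values of 309 occupy positions 10–12 → average rank 11.
Mo has value 508 ms → rank 3.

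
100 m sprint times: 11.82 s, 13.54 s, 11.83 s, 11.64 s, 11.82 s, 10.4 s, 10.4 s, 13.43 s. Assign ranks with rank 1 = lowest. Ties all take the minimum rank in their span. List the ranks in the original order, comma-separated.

4, 8, 6, 3, 4, 1, 1, 7

Sorted (ascending): 10.4, 10.4, 11.64, 11.82, 11.82, 11.83, 13.43, 13.54
The 2 values of 10.4 occupy positions 1–2 → each gets rank 1.
The 2 values of 11.82 occupy positions 4–5 → each gets rank 4.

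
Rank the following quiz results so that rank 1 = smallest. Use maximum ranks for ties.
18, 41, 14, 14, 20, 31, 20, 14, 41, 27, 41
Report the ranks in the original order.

4, 11, 3, 3, 6, 8, 6, 3, 11, 7, 11

Sorted (ascending): 14, 14, 14, 18, 20, 20, 27, 31, 41, 41, 41
The 3 values of 14 occupy positions 1–3 → each gets rank 3.
The 2 values of 20 occupy positions 5–6 → each gets rank 6.
The 3 values of 41 occupy positions 9–11 → each gets rank 11.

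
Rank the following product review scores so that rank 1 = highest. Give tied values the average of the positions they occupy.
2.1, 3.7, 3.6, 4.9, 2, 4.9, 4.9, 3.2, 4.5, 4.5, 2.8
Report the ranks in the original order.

10, 6, 7, 2, 11, 2, 2, 8, 4.5, 4.5, 9

Sorted (descending): 4.9, 4.9, 4.9, 4.5, 4.5, 3.7, 3.6, 3.2, 2.8, 2.1, 2
The 3 values of 4.9 occupy positions 1–3 → average rank 2.
The 2 values of 4.5 occupy positions 4–5 → average rank (4+5)/2 = 4.5.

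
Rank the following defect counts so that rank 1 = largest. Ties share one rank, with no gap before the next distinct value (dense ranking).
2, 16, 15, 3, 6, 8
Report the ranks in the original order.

Sorted (descending): 16, 15, 8, 6, 3, 2
No ties — each value takes its position as its rank.

6, 1, 2, 5, 4, 3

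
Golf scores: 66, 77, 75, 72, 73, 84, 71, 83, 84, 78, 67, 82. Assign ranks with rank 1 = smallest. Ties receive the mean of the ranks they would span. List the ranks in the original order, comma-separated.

1, 7, 6, 4, 5, 11.5, 3, 10, 11.5, 8, 2, 9

Sorted (ascending): 66, 67, 71, 72, 73, 75, 77, 78, 82, 83, 84, 84
The 2 values of 84 occupy positions 11–12 → average rank (11+12)/2 = 11.5.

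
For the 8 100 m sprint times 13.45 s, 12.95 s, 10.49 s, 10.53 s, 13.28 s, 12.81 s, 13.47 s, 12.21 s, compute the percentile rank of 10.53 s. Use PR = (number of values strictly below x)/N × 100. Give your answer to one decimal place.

N = 8.
Strictly below 10.53: 1. Equal to 10.53: 1.
PR = 1/8 × 100 = 12.5

12.5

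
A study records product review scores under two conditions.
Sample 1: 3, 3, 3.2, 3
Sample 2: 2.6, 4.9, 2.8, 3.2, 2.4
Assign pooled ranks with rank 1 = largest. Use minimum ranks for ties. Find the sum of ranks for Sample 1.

14

Sorted (descending): 4.9, 3.2, 3.2, 3, 3, 3, 2.8, 2.6, 2.4
The 2 values of 3.2 occupy positions 2–3 → each gets rank 2.
The 3 values of 3 occupy positions 4–6 → each gets rank 4.
Sample 1 values → pooled ranks: 3→4, 3→4, 3.2→2, 3→4
Rank sum = 4 + 4 + 2 + 4 = 14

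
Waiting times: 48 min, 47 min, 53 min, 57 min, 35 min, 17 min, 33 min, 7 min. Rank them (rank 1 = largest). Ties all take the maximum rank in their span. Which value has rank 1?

57

Sorted (descending): 57, 53, 48, 47, 35, 33, 17, 7
No ties — each value takes its position as its rank.
Rank 1 → value 57.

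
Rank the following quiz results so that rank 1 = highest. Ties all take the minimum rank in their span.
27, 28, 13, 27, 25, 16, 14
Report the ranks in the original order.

2, 1, 7, 2, 4, 5, 6

Sorted (descending): 28, 27, 27, 25, 16, 14, 13
The 2 values of 27 occupy positions 2–3 → each gets rank 2.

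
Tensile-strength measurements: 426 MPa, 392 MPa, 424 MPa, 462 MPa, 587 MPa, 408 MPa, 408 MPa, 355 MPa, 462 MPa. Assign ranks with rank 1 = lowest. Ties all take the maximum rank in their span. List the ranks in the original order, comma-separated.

Sorted (ascending): 355, 392, 408, 408, 424, 426, 462, 462, 587
The 2 values of 408 occupy positions 3–4 → each gets rank 4.
The 2 values of 462 occupy positions 7–8 → each gets rank 8.

6, 2, 5, 8, 9, 4, 4, 1, 8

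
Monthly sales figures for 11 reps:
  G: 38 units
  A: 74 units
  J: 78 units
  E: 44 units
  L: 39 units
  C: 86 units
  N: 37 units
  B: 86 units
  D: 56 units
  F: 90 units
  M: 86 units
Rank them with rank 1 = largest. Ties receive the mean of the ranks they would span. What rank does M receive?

3

Sorted (descending): 90, 86, 86, 86, 78, 74, 56, 44, 39, 38, 37
The 3 values of 86 occupy positions 2–4 → average rank 3.
M has value 86 units → rank 3.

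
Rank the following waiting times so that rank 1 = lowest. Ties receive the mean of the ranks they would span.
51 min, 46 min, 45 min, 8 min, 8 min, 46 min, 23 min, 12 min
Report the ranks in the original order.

8, 6.5, 5, 1.5, 1.5, 6.5, 4, 3

Sorted (ascending): 8, 8, 12, 23, 45, 46, 46, 51
The 2 values of 8 occupy positions 1–2 → average rank (1+2)/2 = 1.5.
The 2 values of 46 occupy positions 6–7 → average rank (6+7)/2 = 6.5.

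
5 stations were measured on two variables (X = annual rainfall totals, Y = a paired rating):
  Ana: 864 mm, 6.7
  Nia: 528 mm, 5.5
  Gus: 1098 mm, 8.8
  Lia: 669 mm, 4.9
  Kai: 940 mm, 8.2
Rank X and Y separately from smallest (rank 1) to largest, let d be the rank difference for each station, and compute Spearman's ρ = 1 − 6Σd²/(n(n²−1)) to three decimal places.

Ranks of variable 1: 3, 1, 5, 2, 4
Ranks of variable 2: 3, 2, 5, 1, 4
d = r₁ − r₂: 0, -1, 0, 1, 0
d²: 0, 1, 0, 1, 0; Σd² = 2
ρ = 1 − 6·2/(5·24) = 1 − 12/120 = 0.900

0.900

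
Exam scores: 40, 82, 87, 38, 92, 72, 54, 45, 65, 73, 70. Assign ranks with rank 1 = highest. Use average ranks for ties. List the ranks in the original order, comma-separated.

Sorted (descending): 92, 87, 82, 73, 72, 70, 65, 54, 45, 40, 38
No ties — each value takes its position as its rank.

10, 3, 2, 11, 1, 5, 8, 9, 7, 4, 6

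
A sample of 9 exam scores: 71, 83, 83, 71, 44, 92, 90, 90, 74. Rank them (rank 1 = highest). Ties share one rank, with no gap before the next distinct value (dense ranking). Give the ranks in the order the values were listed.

Sorted (descending): 92, 90, 90, 83, 83, 74, 71, 71, 44
The 2 values of 90 share dense rank 2.
The 2 values of 83 share dense rank 3.
The 2 values of 71 share dense rank 5.
Remaining distinct values take the next consecutive integers.

5, 3, 3, 5, 6, 1, 2, 2, 4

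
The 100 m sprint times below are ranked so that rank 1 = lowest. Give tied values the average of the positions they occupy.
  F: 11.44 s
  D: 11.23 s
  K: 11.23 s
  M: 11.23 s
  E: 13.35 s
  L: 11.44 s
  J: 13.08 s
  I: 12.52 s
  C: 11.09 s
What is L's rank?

Sorted (ascending): 11.09, 11.23, 11.23, 11.23, 11.44, 11.44, 12.52, 13.08, 13.35
The 3 values of 11.23 occupy positions 2–4 → average rank 3.
The 2 values of 11.44 occupy positions 5–6 → average rank (5+6)/2 = 5.5.
L has value 11.44 s → rank 5.5.

5.5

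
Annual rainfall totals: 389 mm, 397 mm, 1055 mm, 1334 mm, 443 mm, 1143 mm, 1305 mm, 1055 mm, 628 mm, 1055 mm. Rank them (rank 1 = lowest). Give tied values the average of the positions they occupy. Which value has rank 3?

Sorted (ascending): 389, 397, 443, 628, 1055, 1055, 1055, 1143, 1305, 1334
The 3 values of 1055 occupy positions 5–7 → average rank 6.
Rank 3 → value 443.

443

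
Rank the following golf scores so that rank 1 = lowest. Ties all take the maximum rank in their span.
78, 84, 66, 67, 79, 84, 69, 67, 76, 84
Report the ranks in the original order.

6, 10, 1, 3, 7, 10, 4, 3, 5, 10

Sorted (ascending): 66, 67, 67, 69, 76, 78, 79, 84, 84, 84
The 2 values of 67 occupy positions 2–3 → each gets rank 3.
The 3 values of 84 occupy positions 8–10 → each gets rank 10.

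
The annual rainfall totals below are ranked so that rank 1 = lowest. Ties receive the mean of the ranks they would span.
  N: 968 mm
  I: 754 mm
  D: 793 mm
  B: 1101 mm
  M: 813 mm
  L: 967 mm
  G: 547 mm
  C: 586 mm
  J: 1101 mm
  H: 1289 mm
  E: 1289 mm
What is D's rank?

4

Sorted (ascending): 547, 586, 754, 793, 813, 967, 968, 1101, 1101, 1289, 1289
The 2 values of 1101 occupy positions 8–9 → average rank (8+9)/2 = 8.5.
The 2 values of 1289 occupy positions 10–11 → average rank (10+11)/2 = 10.5.
D has value 793 mm → rank 4.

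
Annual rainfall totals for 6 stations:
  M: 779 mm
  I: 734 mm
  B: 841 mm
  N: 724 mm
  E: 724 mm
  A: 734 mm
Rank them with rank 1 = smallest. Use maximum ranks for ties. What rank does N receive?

Sorted (ascending): 724, 724, 734, 734, 779, 841
The 2 values of 724 occupy positions 1–2 → each gets rank 2.
The 2 values of 734 occupy positions 3–4 → each gets rank 4.
N has value 724 mm → rank 2.

2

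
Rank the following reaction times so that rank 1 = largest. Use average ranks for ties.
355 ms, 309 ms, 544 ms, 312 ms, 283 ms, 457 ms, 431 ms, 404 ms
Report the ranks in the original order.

Sorted (descending): 544, 457, 431, 404, 355, 312, 309, 283
No ties — each value takes its position as its rank.

5, 7, 1, 6, 8, 2, 3, 4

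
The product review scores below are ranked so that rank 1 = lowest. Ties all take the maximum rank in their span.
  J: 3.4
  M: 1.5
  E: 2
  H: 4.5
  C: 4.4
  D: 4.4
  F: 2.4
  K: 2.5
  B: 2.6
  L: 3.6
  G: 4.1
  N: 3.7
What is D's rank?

Sorted (ascending): 1.5, 2, 2.4, 2.5, 2.6, 3.4, 3.6, 3.7, 4.1, 4.4, 4.4, 4.5
The 2 values of 4.4 occupy positions 10–11 → each gets rank 11.
D has value 4.4 → rank 11.

11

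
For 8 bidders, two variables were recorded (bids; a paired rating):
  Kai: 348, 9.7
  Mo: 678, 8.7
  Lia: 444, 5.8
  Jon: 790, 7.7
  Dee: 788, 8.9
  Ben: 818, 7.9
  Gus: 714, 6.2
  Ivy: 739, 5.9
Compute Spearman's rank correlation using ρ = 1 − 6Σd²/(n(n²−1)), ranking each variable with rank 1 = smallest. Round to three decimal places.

-0.048

Ranks of variable 1: 1, 3, 2, 7, 6, 8, 4, 5
Ranks of variable 2: 8, 6, 1, 4, 7, 5, 3, 2
d = r₁ − r₂: -7, -3, 1, 3, -1, 3, 1, 3
d²: 49, 9, 1, 9, 1, 9, 1, 9; Σd² = 88
ρ = 1 − 6·88/(8·63) = 1 − 528/504 = -0.048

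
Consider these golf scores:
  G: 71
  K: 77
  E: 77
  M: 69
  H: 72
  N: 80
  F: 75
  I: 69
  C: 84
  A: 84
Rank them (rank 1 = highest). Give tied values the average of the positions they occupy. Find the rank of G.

8

Sorted (descending): 84, 84, 80, 77, 77, 75, 72, 71, 69, 69
The 2 values of 84 occupy positions 1–2 → average rank (1+2)/2 = 1.5.
The 2 values of 77 occupy positions 4–5 → average rank (4+5)/2 = 4.5.
The 2 values of 69 occupy positions 9–10 → average rank (9+10)/2 = 9.5.
G has value 71 → rank 8.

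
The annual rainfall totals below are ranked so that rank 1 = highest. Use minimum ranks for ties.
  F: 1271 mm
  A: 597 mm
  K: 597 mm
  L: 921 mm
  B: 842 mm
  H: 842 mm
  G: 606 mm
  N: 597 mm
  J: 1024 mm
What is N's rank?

7

Sorted (descending): 1271, 1024, 921, 842, 842, 606, 597, 597, 597
The 2 values of 842 occupy positions 4–5 → each gets rank 4.
The 3 values of 597 occupy positions 7–9 → each gets rank 7.
N has value 597 mm → rank 7.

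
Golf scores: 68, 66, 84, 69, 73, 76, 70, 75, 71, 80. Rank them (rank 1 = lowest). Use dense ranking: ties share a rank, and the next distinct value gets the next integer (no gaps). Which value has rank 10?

84

Sorted (ascending): 66, 68, 69, 70, 71, 73, 75, 76, 80, 84
No ties — each value takes its position as its rank.
Rank 10 → value 84.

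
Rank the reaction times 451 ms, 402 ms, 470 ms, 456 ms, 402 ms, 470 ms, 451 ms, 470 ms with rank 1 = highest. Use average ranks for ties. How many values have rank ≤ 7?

Sorted (descending): 470, 470, 470, 456, 451, 451, 402, 402
The 3 values of 470 occupy positions 1–3 → average rank 2.
The 2 values of 451 occupy positions 5–6 → average rank (5+6)/2 = 5.5.
The 2 values of 402 occupy positions 7–8 → average rank (7+8)/2 = 7.5.
Ranks ≤ 7: {2, 2, 2, 4, 5.5, 5.5} → 6 values.

6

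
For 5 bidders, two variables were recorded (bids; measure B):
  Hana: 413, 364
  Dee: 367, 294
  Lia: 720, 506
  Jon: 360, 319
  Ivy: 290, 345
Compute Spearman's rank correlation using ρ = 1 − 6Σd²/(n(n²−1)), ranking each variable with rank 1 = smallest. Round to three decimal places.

Ranks of variable 1: 4, 3, 5, 2, 1
Ranks of variable 2: 4, 1, 5, 2, 3
d = r₁ − r₂: 0, 2, 0, 0, -2
d²: 0, 4, 0, 0, 4; Σd² = 8
ρ = 1 − 6·8/(5·24) = 1 − 48/120 = 0.600

0.600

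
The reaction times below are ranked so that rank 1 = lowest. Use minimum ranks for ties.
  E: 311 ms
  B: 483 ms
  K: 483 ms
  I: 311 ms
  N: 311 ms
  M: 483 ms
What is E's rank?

Sorted (ascending): 311, 311, 311, 483, 483, 483
The 3 values of 311 occupy positions 1–3 → each gets rank 1.
The 3 values of 483 occupy positions 4–6 → each gets rank 4.
E has value 311 ms → rank 1.

1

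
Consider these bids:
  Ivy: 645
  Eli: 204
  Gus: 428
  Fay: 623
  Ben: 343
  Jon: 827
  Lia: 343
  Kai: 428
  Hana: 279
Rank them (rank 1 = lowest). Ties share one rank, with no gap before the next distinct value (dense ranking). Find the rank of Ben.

3

Sorted (ascending): 204, 279, 343, 343, 428, 428, 623, 645, 827
The 2 values of 343 share dense rank 3.
The 2 values of 428 share dense rank 4.
Remaining distinct values take the next consecutive integers.
Ben has value 343 → rank 3.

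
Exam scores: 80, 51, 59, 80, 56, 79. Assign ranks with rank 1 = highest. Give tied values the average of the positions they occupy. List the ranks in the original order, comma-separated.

1.5, 6, 4, 1.5, 5, 3

Sorted (descending): 80, 80, 79, 59, 56, 51
The 2 values of 80 occupy positions 1–2 → average rank (1+2)/2 = 1.5.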